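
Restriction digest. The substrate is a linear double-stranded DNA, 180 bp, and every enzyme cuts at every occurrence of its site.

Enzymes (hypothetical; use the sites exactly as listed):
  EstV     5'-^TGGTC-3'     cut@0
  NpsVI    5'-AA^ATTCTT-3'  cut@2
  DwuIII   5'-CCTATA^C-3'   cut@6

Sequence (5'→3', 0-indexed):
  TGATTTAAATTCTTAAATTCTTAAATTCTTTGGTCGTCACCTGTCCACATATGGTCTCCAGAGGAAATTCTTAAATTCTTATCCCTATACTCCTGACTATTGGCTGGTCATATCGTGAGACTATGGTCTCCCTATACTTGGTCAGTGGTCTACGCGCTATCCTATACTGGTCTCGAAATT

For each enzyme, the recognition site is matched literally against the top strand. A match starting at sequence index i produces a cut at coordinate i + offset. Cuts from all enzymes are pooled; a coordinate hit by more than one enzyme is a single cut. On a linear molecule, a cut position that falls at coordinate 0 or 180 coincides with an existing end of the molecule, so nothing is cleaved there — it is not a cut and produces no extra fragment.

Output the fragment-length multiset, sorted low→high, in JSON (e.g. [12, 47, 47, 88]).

Scan for sites:
  EstV TGGTC/0: at [30, 51, 104, 123, 138, 145, 167] ⇒ [30, 51, 104, 123, 138, 145, 167]
  NpsVI AAATTCTT/2: at [6, 14, 22, 64, 72] ⇒ [8, 16, 24, 66, 74]
  DwuIII CCTATAC/6: at [83, 130, 160] ⇒ [89, 136, 166]

Pooled cuts: [8, 16, 24, 30, 51, 66, 74, 89, 104, 123, 136, 138, 145, 166, 167]

Fragments:
  [0,8): 8 bp
  [8,16): 8 bp
  [16,24): 8 bp
  [24,30): 6 bp
  [30,51): 21 bp
  [51,66): 15 bp
  [66,74): 8 bp
  [74,89): 15 bp
  [89,104): 15 bp
  [104,123): 19 bp
  [123,136): 13 bp
  [136,138): 2 bp
  [138,145): 7 bp
  [145,166): 21 bp
  [166,167): 1 bp
  [167,180): 13 bp

[1,2,6,7,8,8,8,8,13,13,15,15,15,19,21,21]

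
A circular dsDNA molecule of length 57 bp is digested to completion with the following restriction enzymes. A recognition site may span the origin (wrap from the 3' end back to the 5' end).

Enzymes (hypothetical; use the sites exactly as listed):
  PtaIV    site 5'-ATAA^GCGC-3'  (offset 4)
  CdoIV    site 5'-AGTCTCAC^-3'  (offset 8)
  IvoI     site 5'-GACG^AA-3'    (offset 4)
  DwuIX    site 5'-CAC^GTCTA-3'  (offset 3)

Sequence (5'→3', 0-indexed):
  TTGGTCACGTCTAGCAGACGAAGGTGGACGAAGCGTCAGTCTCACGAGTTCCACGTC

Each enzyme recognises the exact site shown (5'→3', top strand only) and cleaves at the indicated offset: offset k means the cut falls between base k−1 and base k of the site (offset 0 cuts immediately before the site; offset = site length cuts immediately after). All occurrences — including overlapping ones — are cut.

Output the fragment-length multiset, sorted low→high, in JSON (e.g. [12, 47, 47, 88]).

[10,12,15,20]

Per-enzyme occurrences:
  PtaIV (ATAAGCGC, off=4): no sites
  CdoIV (AGTCTCAC, off=8): starts [37] → cuts [45]
  IvoI (GACGAA, off=4): starts [16, 26] → cuts [20, 30]
  DwuIX (CACGTCTA, off=3): starts [5] → cuts [8]

All cut coordinates (distinct, sorted): [8, 20, 30, 45]

Fragment lengths:
  8→20: 12 bp
  20→30: 10 bp
  30→45: 15 bp
  45→8 (wrap): 57-45+8 = 20 bp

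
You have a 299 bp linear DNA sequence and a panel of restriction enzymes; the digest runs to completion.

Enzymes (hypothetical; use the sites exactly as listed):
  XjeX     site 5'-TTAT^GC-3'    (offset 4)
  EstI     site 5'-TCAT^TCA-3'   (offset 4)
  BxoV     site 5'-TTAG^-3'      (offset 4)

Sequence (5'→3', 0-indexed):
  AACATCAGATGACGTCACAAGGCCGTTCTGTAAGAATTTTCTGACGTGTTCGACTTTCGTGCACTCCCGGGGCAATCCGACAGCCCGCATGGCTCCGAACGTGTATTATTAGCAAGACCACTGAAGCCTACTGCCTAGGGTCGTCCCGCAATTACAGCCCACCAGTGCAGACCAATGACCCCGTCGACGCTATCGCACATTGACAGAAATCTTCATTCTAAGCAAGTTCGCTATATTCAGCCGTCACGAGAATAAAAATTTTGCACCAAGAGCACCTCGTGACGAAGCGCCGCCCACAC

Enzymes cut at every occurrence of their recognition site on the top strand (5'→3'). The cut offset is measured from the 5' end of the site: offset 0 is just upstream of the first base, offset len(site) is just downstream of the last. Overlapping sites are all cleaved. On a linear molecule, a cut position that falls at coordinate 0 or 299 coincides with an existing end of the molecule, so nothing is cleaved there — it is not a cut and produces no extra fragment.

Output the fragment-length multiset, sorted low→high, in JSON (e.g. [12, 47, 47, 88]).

Scan for sites:
  XjeX (TTATGC, off=4): no sites
  EstI (TCATTCA, off=4): no sites
  BxoV (TTAG, off=4): starts [108] → cuts [112]

Pooled cuts: [112]

Fragments:
  [0,112): 112 bp
  [112,299): 187 bp

[112,187]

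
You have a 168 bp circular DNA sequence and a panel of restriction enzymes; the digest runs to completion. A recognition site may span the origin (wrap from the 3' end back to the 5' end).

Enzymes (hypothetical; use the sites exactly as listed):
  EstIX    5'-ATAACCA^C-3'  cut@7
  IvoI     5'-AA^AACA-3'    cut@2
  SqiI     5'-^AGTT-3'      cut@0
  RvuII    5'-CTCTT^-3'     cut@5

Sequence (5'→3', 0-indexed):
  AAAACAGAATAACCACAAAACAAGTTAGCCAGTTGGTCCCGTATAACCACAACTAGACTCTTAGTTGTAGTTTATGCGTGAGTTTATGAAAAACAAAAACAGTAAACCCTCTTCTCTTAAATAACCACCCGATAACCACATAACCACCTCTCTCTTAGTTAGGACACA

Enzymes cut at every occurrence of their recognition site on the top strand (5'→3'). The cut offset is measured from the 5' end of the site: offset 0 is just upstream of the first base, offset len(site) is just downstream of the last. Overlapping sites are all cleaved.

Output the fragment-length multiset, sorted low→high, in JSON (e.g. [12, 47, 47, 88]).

Per-enzyme occurrences:
  EstIX ATAACCAC/7: at [8, 42, 120, 131, 139] ⇒ [15, 49, 127, 138, 146]
  IvoI AAAACA/2: at [0, 16, 89, 95] ⇒ [2, 18, 91, 97]
  SqiI AGTT/0: at [22, 30, 62, 68, 80, 156] ⇒ [22, 30, 62, 68, 80, 156]
  RvuII CTCTT/5: at [57, 108, 113, 151] ⇒ [62, 113, 118, 156]

Pooled cuts: [2, 15, 18, 22, 30, 49, 62, 68, 80, 91, 97, 113, 118, 127, 138, 146, 156]

Fragments:
  2→15: 13 bp
  15→18: 3 bp
  18→22: 4 bp
  22→30: 8 bp
  30→49: 19 bp
  49→62: 13 bp
  62→68: 6 bp
  68→80: 12 bp
  80→91: 11 bp
  91→97: 6 bp
  97→113: 16 bp
  113→118: 5 bp
  118→127: 9 bp
  127→138: 11 bp
  138→146: 8 bp
  146→156: 10 bp
  156→2 (wrap): 168-156+2 = 14 bp

[3,4,5,6,6,8,8,9,10,11,11,12,13,13,14,16,19]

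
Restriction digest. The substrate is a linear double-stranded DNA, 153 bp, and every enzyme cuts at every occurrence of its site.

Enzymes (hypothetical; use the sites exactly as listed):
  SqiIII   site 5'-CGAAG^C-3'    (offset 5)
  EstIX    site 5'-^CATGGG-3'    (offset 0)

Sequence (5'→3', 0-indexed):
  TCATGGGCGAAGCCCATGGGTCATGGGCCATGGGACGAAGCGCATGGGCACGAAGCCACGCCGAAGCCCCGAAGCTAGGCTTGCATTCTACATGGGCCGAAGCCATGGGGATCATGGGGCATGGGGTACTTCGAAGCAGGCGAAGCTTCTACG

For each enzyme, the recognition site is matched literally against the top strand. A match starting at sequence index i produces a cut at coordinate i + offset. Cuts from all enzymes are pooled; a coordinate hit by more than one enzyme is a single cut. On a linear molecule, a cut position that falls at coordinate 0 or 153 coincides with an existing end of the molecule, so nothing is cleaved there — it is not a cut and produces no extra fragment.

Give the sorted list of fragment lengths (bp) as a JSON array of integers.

Scan for sites:
  SqiIII CGAAGC/5: at [7, 35, 50, 61, 69, 97, 131, 140] ⇒ [12, 40, 55, 66, 74, 102, 136, 145]
  EstIX CATGGG/0: at [1, 14, 21, 28, 42, 90, 103, 112, 119] ⇒ [1, 14, 21, 28, 42, 90, 103, 112, 119]

Pooled cuts: [1, 12, 14, 21, 28, 40, 42, 55, 66, 74, 90, 102, 103, 112, 119, 136, 145]

Fragments:
  [0,1): 1 bp
  [1,12): 11 bp
  [12,14): 2 bp
  [14,21): 7 bp
  [21,28): 7 bp
  [28,40): 12 bp
  [40,42): 2 bp
  [42,55): 13 bp
  [55,66): 11 bp
  [66,74): 8 bp
  [74,90): 16 bp
  [90,102): 12 bp
  [102,103): 1 bp
  [103,112): 9 bp
  [112,119): 7 bp
  [119,136): 17 bp
  [136,145): 9 bp
  [145,153): 8 bp

[1,1,2,2,7,7,7,8,8,9,9,11,11,12,12,13,16,17]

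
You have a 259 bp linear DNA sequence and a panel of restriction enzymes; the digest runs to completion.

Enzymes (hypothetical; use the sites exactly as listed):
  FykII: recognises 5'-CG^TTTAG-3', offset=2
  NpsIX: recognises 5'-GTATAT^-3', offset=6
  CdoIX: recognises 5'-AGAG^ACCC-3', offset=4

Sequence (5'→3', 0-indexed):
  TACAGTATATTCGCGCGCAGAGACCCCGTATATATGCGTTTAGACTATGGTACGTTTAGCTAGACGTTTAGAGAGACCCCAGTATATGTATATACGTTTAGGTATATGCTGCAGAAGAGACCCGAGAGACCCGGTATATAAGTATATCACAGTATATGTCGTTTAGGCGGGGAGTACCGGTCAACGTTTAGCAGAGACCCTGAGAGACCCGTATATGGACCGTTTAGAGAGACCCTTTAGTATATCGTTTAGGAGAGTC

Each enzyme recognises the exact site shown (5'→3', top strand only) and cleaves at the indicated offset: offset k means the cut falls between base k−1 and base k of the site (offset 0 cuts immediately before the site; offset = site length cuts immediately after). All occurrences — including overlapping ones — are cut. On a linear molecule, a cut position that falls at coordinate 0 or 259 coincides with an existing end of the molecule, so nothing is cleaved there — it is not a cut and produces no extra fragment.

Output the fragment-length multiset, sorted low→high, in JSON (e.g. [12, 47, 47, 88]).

[2,3,4,5,6,6,8,9,9,9,10,10,10,10,10,11,11,11,12,12,12,12,12,14,16,25]

Per-enzyme occurrences:
  FykII CGTTTAG/2: at [36, 52, 64, 94, 159, 184, 220, 245] ⇒ [38, 54, 66, 96, 161, 186, 222, 247]
  NpsIX GTATAT/6: at [4, 27, 81, 87, 101, 133, 141, 151, 210, 239] ⇒ [10, 33, 87, 93, 107, 139, 147, 157, 216, 245]
  CdoIX AGAGACCC/4: at [18, 71, 115, 124, 192, 202, 227] ⇒ [22, 75, 119, 128, 196, 206, 231]

Pooled cuts: [10, 22, 33, 38, 54, 66, 75, 87, 93, 96, 107, 119, 128, 139, 147, 157, 161, 186, 196, 206, 216, 222, 231, 245, 247]

Fragments:
  [0,10): 10 bp
  [10,22): 12 bp
  [22,33): 11 bp
  [33,38): 5 bp
  [38,54): 16 bp
  [54,66): 12 bp
  [66,75): 9 bp
  [75,87): 12 bp
  [87,93): 6 bp
  [93,96): 3 bp
  [96,107): 11 bp
  [107,119): 12 bp
  [119,128): 9 bp
  [128,139): 11 bp
  [139,147): 8 bp
  [147,157): 10 bp
  [157,161): 4 bp
  [161,186): 25 bp
  [186,196): 10 bp
  [196,206): 10 bp
  [206,216): 10 bp
  [216,222): 6 bp
  [222,231): 9 bp
  [231,245): 14 bp
  [245,247): 2 bp
  [247,259): 12 bp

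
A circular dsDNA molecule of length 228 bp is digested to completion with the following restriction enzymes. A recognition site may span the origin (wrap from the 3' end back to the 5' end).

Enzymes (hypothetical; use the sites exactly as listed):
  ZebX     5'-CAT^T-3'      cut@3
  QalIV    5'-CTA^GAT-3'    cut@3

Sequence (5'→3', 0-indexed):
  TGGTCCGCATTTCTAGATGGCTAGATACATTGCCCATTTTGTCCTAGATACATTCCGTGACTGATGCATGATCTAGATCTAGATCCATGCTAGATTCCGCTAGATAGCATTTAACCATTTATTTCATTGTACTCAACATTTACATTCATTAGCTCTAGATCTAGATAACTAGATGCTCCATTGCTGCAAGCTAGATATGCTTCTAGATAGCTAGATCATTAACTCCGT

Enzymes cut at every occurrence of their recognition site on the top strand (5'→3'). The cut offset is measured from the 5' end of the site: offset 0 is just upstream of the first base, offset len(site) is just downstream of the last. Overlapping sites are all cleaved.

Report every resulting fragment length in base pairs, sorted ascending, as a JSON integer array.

Site scan:
  ZebX CATT/3: at [7, 27, 34, 50, 107, 115, 124, 136, 142, 146, 178, 216] ⇒ [10, 30, 37, 53, 110, 118, 127, 139, 145, 149, 181, 219]
  QalIV CTAGAT/3: at [12, 20, 43, 72, 78, 89, 99, 154, 160, 168, 190, 202, 210] ⇒ [15, 23, 46, 75, 81, 92, 102, 157, 163, 171, 193, 205, 213]

Pooled cuts: [10, 15, 23, 30, 37, 46, 53, 75, 81, 92, 102, 110, 118, 127, 139, 145, 149, 157, 163, 171, 181, 193, 205, 213, 219]

Fragment lengths:
  10→15: 5 bp
  15→23: 8 bp
  23→30: 7 bp
  30→37: 7 bp
  37→46: 9 bp
  46→53: 7 bp
  53→75: 22 bp
  75→81: 6 bp
  81→92: 11 bp
  92→102: 10 bp
  102→110: 8 bp
  110→118: 8 bp
  118→127: 9 bp
  127→139: 12 bp
  139→145: 6 bp
  145→149: 4 bp
  149→157: 8 bp
  157→163: 6 bp
  163→171: 8 bp
  171→181: 10 bp
  181→193: 12 bp
  193→205: 12 bp
  205→213: 8 bp
  213→219: 6 bp
  219→10 (wrap): 228-219+10 = 19 bp

[4,5,6,6,6,6,7,7,7,8,8,8,8,8,8,9,9,10,10,11,12,12,12,19,22]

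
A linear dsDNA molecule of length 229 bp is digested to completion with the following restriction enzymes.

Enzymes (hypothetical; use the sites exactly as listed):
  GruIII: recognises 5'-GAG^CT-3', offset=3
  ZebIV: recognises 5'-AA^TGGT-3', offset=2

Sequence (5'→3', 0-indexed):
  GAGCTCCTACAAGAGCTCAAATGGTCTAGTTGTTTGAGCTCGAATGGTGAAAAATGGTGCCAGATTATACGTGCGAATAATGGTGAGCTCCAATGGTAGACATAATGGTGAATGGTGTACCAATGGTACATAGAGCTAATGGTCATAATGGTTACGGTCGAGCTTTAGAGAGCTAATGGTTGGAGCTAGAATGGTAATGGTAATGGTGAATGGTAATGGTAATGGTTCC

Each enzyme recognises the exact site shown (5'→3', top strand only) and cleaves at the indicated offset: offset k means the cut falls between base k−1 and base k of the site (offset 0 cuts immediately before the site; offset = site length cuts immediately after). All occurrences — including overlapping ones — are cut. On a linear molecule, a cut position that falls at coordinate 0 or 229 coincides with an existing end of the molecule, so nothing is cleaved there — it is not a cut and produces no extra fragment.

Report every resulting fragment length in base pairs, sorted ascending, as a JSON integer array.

Scan for sites:
  GruIII GAGCT/3: at [0, 12, 35, 84, 132, 159, 169, 182] ⇒ [3, 15, 38, 87, 135, 162, 172, 185]
  ZebIV AATGGT/2: at [19, 42, 52, 78, 91, 103, 110, 121, 137, 146, 174, 189, 195, 201, 208, 214, 220] ⇒ [21, 44, 54, 80, 93, 105, 112, 123, 139, 148, 176, 191, 197, 203, 210, 216, 222]

Pooled cuts: [3, 15, 21, 38, 44, 54, 80, 87, 93, 105, 112, 123, 135, 139, 148, 162, 172, 176, 185, 191, 197, 203, 210, 216, 222]

Fragments:
  [0,3): 3 bp
  [3,15): 12 bp
  [15,21): 6 bp
  [21,38): 17 bp
  [38,44): 6 bp
  [44,54): 10 bp
  [54,80): 26 bp
  [80,87): 7 bp
  [87,93): 6 bp
  [93,105): 12 bp
  [105,112): 7 bp
  [112,123): 11 bp
  [123,135): 12 bp
  [135,139): 4 bp
  [139,148): 9 bp
  [148,162): 14 bp
  [162,172): 10 bp
  [172,176): 4 bp
  [176,185): 9 bp
  [185,191): 6 bp
  [191,197): 6 bp
  [197,203): 6 bp
  [203,210): 7 bp
  [210,216): 6 bp
  [216,222): 6 bp
  [222,229): 7 bp

[3,4,4,6,6,6,6,6,6,6,6,7,7,7,7,9,9,10,10,11,12,12,12,14,17,26]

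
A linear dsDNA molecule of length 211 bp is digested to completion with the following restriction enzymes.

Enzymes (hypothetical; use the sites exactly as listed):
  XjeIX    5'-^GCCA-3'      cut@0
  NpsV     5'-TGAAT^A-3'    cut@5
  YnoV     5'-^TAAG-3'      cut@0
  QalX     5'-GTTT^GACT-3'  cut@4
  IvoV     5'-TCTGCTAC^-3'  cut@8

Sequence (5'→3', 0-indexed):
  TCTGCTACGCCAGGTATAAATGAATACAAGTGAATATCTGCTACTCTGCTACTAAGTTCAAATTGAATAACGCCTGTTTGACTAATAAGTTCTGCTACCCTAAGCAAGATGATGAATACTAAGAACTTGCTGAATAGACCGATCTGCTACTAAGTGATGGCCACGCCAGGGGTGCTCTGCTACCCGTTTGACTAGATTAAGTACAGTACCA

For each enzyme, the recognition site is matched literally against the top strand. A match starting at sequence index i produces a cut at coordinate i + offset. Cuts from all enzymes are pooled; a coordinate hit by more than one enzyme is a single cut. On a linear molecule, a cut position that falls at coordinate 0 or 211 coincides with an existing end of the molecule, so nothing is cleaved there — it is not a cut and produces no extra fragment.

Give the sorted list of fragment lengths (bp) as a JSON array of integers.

[2,2,5,6,6,8,8,8,9,9,10,11,13,14,15,16,16,17,17,19]

Scan for sites:
  XjeIX (GCCA, off=0): starts [8, 159, 164] → cuts [8, 159, 164]
  NpsV (TGAATA, off=5): starts [20, 30, 63, 112, 130] → cuts [25, 35, 68, 117, 135]
  YnoV (TAAG, off=0): starts [52, 85, 100, 119, 150, 197] → cuts [52, 85, 100, 119, 150, 197]
  QalX (GTTTGACT, off=4): starts [75, 185] → cuts [79, 189]
  IvoV (TCTGCTAC, off=8): starts [0, 36, 44, 90, 142, 175] → cuts [8, 44, 52, 98, 150, 183]

All cut coordinates (distinct, sorted): [8, 25, 35, 44, 52, 68, 79, 85, 98, 100, 117, 119, 135, 150, 159, 164, 183, 189, 197]

Fragment lengths:
  [0,8): 8 bp
  [8,25): 17 bp
  [25,35): 10 bp
  [35,44): 9 bp
  [44,52): 8 bp
  [52,68): 16 bp
  [68,79): 11 bp
  [79,85): 6 bp
  [85,98): 13 bp
  [98,100): 2 bp
  [100,117): 17 bp
  [117,119): 2 bp
  [119,135): 16 bp
  [135,150): 15 bp
  [150,159): 9 bp
  [159,164): 5 bp
  [164,183): 19 bp
  [183,189): 6 bp
  [189,197): 8 bp
  [197,211): 14 bp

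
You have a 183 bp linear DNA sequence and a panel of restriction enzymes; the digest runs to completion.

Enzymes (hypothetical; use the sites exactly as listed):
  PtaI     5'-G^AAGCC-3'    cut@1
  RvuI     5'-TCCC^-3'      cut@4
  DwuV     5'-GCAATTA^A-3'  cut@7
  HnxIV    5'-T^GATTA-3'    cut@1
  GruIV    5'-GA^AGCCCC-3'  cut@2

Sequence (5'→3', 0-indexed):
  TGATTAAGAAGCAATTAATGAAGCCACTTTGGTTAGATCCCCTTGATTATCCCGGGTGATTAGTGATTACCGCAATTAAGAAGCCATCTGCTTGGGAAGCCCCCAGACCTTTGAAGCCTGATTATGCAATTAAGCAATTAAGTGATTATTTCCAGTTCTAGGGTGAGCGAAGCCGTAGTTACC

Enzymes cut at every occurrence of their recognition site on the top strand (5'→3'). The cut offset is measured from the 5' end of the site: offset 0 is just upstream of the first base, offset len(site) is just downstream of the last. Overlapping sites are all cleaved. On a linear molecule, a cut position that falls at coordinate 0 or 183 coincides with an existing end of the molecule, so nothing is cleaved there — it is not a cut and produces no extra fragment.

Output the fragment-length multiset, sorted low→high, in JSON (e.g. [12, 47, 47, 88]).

Per-enzyme occurrences:
  PtaI GAAGCC/1: at [19, 79, 95, 112, 168] ⇒ [20, 80, 96, 113, 169]
  RvuI TCCC/4: at [37, 49] ⇒ [41, 53]
  DwuV GCAATTAA/7: at [10, 71, 125, 133] ⇒ [17, 78, 132, 140]
  HnxIV TGATTA/1: at [0, 43, 56, 63, 118, 142] ⇒ [1, 44, 57, 64, 119, 143]
  GruIV GAAGCCCC/2: at [95] ⇒ [97]

Pooled cuts: [1, 17, 20, 41, 44, 53, 57, 64, 78, 80, 96, 97, 113, 119, 132, 140, 143, 169]

Fragments:
  [0,1): 1 bp
  [1,17): 16 bp
  [17,20): 3 bp
  [20,41): 21 bp
  [41,44): 3 bp
  [44,53): 9 bp
  [53,57): 4 bp
  [57,64): 7 bp
  [64,78): 14 bp
  [78,80): 2 bp
  [80,96): 16 bp
  [96,97): 1 bp
  [97,113): 16 bp
  [113,119): 6 bp
  [119,132): 13 bp
  [132,140): 8 bp
  [140,143): 3 bp
  [143,169): 26 bp
  [169,183): 14 bp

[1,1,2,3,3,3,4,6,7,8,9,13,14,14,16,16,16,21,26]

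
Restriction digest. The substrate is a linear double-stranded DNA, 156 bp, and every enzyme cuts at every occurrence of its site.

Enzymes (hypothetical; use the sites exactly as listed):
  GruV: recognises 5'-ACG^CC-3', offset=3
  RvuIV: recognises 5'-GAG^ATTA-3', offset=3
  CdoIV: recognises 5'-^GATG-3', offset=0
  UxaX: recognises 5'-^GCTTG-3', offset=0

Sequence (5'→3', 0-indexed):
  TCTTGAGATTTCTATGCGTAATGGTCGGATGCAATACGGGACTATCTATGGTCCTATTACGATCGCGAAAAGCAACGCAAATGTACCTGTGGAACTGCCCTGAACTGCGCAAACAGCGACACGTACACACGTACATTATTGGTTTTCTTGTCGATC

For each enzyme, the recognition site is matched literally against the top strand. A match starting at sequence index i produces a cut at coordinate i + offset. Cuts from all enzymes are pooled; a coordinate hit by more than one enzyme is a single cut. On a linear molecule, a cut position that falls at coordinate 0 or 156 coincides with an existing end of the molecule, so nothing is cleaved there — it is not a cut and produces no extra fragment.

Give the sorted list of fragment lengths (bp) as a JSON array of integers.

Per-enzyme occurrences:
  GruV (ACGCC, off=3): no sites
  RvuIV (GAGATTA, off=3): no sites
  CdoIV GATG/0: at [27] ⇒ [27]
  UxaX (GCTTG, off=0): no sites

All cut coordinates (distinct, sorted): [27]

Fragments:
  [0,27): 27 bp
  [27,156): 129 bp

[27,129]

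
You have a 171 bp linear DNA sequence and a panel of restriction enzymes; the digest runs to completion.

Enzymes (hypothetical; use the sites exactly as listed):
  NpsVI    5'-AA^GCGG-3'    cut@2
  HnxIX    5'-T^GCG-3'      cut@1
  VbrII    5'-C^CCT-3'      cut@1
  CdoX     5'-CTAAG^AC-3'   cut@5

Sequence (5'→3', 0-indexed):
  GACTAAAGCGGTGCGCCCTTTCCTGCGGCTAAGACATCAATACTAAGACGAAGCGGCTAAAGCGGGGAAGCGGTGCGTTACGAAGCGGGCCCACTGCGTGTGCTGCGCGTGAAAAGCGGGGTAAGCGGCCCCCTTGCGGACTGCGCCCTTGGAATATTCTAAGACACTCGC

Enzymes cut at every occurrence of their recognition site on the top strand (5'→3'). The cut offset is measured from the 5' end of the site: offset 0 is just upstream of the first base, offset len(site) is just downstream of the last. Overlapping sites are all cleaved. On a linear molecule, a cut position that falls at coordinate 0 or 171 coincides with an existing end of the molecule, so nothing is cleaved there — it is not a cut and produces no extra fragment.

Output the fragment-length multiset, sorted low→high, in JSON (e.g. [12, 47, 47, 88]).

Site scan:
  NpsVI AAGCGG/2: at [5, 50, 59, 67, 82, 113, 122] ⇒ [7, 52, 61, 69, 84, 115, 124]
  HnxIX TGCG/1: at [11, 23, 73, 94, 103, 134, 141] ⇒ [12, 24, 74, 95, 104, 135, 142]
  VbrII CCCT/1: at [15, 130, 145] ⇒ [16, 131, 146]
  CdoX CTAAGAC/5: at [28, 42, 158] ⇒ [33, 47, 163]

All cut coordinates (distinct, sorted): [7, 12, 16, 24, 33, 47, 52, 61, 69, 74, 84, 95, 104, 115, 124, 131, 135, 142, 146, 163]

Fragments:
  [0,7): 7 bp
  [7,12): 5 bp
  [12,16): 4 bp
  [16,24): 8 bp
  [24,33): 9 bp
  [33,47): 14 bp
  [47,52): 5 bp
  [52,61): 9 bp
  [61,69): 8 bp
  [69,74): 5 bp
  [74,84): 10 bp
  [84,95): 11 bp
  [95,104): 9 bp
  [104,115): 11 bp
  [115,124): 9 bp
  [124,131): 7 bp
  [131,135): 4 bp
  [135,142): 7 bp
  [142,146): 4 bp
  [146,163): 17 bp
  [163,171): 8 bp

[4,4,4,5,5,5,7,7,7,8,8,8,9,9,9,9,10,11,11,14,17]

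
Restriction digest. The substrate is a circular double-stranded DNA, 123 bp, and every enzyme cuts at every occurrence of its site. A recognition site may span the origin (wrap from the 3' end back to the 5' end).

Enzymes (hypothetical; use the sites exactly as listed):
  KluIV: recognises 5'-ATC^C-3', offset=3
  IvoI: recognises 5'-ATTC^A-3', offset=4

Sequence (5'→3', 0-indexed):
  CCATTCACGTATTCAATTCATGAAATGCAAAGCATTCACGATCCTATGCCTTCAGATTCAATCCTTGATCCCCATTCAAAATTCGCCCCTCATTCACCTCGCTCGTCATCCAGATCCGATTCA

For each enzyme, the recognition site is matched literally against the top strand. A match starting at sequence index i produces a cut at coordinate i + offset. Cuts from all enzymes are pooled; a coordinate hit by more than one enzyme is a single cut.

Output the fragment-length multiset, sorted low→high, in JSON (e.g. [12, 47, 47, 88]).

Scan for sites:
  KluIV (ATCC, off=3): starts [40, 60, 67, 107, 113] → cuts [43, 63, 70, 110, 116]
  IvoI (ATTCA, off=4): starts [2, 10, 15, 33, 55, 73, 91, 118] → cuts [6, 14, 19, 37, 59, 77, 95, 122]

Pooled cuts: [6, 14, 19, 37, 43, 59, 63, 70, 77, 95, 110, 116, 122]

Fragment lengths:
  6→14: 8 bp
  14→19: 5 bp
  19→37: 18 bp
  37→43: 6 bp
  43→59: 16 bp
  59→63: 4 bp
  63→70: 7 bp
  70→77: 7 bp
  77→95: 18 bp
  95→110: 15 bp
  110→116: 6 bp
  116→122: 6 bp
  122→6 (wrap): 123-122+6 = 7 bp

[4,5,6,6,6,7,7,7,8,15,16,18,18]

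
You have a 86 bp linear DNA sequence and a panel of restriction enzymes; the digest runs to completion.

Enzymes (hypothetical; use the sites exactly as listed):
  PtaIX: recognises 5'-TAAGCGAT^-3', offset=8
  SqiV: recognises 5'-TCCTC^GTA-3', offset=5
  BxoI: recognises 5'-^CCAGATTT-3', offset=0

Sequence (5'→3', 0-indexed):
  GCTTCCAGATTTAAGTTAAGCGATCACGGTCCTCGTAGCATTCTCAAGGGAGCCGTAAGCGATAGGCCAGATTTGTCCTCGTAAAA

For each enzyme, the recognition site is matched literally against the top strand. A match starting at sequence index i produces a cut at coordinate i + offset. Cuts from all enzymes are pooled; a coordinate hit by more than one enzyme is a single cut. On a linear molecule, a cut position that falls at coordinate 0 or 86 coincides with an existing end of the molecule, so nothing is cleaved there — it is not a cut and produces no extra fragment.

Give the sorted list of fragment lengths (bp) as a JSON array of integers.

[3,4,6,10,14,20,29]

Per-enzyme occurrences:
  PtaIX TAAGCGAT/8: at [16, 55] ⇒ [24, 63]
  SqiV TCCTCGTA/5: at [29, 75] ⇒ [34, 80]
  BxoI CCAGATTT/0: at [4, 66] ⇒ [4, 66]

Pooled cuts: [4, 24, 34, 63, 66, 80]

Fragments:
  [0,4): 4 bp
  [4,24): 20 bp
  [24,34): 10 bp
  [34,63): 29 bp
  [63,66): 3 bp
  [66,80): 14 bp
  [80,86): 6 bp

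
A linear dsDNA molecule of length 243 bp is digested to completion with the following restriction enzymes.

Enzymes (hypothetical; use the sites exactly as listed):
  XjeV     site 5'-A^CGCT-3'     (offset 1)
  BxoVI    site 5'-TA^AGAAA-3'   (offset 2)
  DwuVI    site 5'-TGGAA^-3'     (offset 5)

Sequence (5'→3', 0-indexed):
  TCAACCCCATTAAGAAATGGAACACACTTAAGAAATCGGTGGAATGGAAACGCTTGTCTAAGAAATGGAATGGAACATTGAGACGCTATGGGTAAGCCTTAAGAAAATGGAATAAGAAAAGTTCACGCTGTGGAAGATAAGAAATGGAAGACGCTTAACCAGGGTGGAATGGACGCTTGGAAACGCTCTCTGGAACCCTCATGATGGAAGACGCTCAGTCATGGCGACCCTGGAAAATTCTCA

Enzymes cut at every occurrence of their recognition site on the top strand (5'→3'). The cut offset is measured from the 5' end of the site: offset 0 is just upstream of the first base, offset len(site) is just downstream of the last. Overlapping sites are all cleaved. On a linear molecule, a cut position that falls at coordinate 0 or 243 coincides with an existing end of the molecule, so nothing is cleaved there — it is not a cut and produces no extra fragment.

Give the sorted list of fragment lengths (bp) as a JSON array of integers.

Per-enzyme occurrences:
  XjeV (ACGCT, off=1): starts [49, 82, 124, 150, 172, 182, 210] → cuts [50, 83, 125, 151, 173, 183, 211]
  BxoVI (TAAGAAA, off=2): starts [10, 28, 58, 99, 112, 137] → cuts [12, 30, 60, 101, 114, 139]
  DwuVI (TGGAA, off=5): starts [17, 39, 44, 65, 70, 107, 130, 144, 164, 177, 190, 204, 230] → cuts [22, 44, 49, 70, 75, 112, 135, 149, 169, 182, 195, 209, 235]

All cut coordinates (distinct, sorted): [12, 22, 30, 44, 49, 50, 60, 70, 75, 83, 101, 112, 114, 125, 135, 139, 149, 151, 169, 173, 182, 183, 195, 209, 211, 235]

Fragment lengths:
  [0,12): 12 bp
  [12,22): 10 bp
  [22,30): 8 bp
  [30,44): 14 bp
  [44,49): 5 bp
  [49,50): 1 bp
  [50,60): 10 bp
  [60,70): 10 bp
  [70,75): 5 bp
  [75,83): 8 bp
  [83,101): 18 bp
  [101,112): 11 bp
  [112,114): 2 bp
  [114,125): 11 bp
  [125,135): 10 bp
  [135,139): 4 bp
  [139,149): 10 bp
  [149,151): 2 bp
  [151,169): 18 bp
  [169,173): 4 bp
  [173,182): 9 bp
  [182,183): 1 bp
  [183,195): 12 bp
  [195,209): 14 bp
  [209,211): 2 bp
  [211,235): 24 bp
  [235,243): 8 bp

[1,1,2,2,2,4,4,5,5,8,8,8,9,10,10,10,10,10,11,11,12,12,14,14,18,18,24]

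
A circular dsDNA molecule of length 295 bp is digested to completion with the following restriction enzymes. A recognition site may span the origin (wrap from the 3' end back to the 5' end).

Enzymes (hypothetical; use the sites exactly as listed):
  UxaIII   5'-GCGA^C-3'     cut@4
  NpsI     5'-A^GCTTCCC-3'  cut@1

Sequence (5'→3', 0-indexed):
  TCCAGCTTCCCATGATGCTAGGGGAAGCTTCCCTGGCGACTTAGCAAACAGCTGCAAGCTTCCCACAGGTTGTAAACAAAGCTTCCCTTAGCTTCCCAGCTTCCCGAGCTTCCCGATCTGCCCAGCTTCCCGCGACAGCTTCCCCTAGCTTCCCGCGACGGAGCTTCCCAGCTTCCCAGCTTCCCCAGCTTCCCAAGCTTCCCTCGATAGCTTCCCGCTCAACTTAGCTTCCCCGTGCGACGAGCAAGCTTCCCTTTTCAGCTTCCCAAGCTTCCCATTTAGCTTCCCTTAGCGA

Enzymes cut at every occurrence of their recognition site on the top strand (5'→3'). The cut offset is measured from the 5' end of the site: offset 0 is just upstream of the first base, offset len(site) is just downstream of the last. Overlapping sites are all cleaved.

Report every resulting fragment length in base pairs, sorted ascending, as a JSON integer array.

[2,4,7,8,8,8,9,9,9,9,10,10,11,11,12,13,13,13,14,17,17,18,18,22,23]

Per-enzyme occurrences:
  UxaIII (GCGAC, off=4): starts [35, 131, 154, 236] → cuts [39, 135, 158, 240]
  NpsI (AGCTTCCC, off=1): starts [3, 25, 56, 79, 89, 97, 106, 123, 136, 146, 161, 169, 177, 186, 195, 208, 225, 246, 259, 268, 280] → cuts [4, 26, 57, 80, 90, 98, 107, 124, 137, 147, 162, 170, 178, 187, 196, 209, 226, 247, 260, 269, 281]

All cut coordinates (distinct, sorted): [4, 26, 39, 57, 80, 90, 98, 107, 124, 135, 137, 147, 158, 162, 170, 178, 187, 196, 209, 226, 240, 247, 260, 269, 281]

Fragments:
  4→26: 22 bp
  26→39: 13 bp
  39→57: 18 bp
  57→80: 23 bp
  80→90: 10 bp
  90→98: 8 bp
  98→107: 9 bp
  107→124: 17 bp
  124→135: 11 bp
  135→137: 2 bp
  137→147: 10 bp
  147→158: 11 bp
  158→162: 4 bp
  162→170: 8 bp
  170→178: 8 bp
  178→187: 9 bp
  187→196: 9 bp
  196→209: 13 bp
  209→226: 17 bp
  226→240: 14 bp
  240→247: 7 bp
  247→260: 13 bp
  260→269: 9 bp
  269→281: 12 bp
  281→4 (wrap): 295-281+4 = 18 bp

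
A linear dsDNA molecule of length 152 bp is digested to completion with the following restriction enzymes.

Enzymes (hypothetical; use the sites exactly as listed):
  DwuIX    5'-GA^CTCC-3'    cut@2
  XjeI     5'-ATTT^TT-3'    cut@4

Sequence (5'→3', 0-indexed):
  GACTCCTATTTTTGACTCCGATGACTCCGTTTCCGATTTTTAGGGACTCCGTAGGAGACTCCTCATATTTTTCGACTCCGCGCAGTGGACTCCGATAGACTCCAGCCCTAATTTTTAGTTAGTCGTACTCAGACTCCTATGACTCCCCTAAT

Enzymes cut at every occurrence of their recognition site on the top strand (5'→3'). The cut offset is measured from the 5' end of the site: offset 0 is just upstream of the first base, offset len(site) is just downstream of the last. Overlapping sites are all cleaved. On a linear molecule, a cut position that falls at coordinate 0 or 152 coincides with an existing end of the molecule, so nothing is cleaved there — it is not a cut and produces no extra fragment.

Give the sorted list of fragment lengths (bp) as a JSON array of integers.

Per-enzyme occurrences:
  DwuIX GACTCC/2: at [0, 13, 22, 44, 56, 73, 87, 97, 131, 140] ⇒ [2, 15, 24, 46, 58, 75, 89, 99, 133, 142]
  XjeI ATTTTT/4: at [7, 35, 66, 110] ⇒ [11, 39, 70, 114]

Pooled cuts: [2, 11, 15, 24, 39, 46, 58, 70, 75, 89, 99, 114, 133, 142]

Fragment lengths:
  [0,2): 2 bp
  [2,11): 9 bp
  [11,15): 4 bp
  [15,24): 9 bp
  [24,39): 15 bp
  [39,46): 7 bp
  [46,58): 12 bp
  [58,70): 12 bp
  [70,75): 5 bp
  [75,89): 14 bp
  [89,99): 10 bp
  [99,114): 15 bp
  [114,133): 19 bp
  [133,142): 9 bp
  [142,152): 10 bp

[2,4,5,7,9,9,9,10,10,12,12,14,15,15,19]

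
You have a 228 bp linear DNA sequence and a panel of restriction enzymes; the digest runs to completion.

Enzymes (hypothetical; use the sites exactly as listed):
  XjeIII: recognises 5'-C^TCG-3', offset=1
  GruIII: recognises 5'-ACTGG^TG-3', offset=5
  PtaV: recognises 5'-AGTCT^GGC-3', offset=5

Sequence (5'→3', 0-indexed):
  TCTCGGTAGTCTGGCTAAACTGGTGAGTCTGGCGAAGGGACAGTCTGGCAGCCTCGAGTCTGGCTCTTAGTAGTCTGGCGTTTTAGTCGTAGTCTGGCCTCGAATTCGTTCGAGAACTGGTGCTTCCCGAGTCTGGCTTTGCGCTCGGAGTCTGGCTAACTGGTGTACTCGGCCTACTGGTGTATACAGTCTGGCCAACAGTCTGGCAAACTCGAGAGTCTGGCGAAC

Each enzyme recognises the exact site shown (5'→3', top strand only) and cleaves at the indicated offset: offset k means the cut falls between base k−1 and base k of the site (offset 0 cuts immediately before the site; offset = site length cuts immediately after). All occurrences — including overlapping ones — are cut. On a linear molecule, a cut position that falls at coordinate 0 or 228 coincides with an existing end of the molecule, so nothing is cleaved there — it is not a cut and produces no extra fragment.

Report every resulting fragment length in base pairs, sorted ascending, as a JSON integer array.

Scan for sites:
  XjeIII (CTCG, off=1): starts [1, 52, 98, 143, 167, 210] → cuts [2, 53, 99, 144, 168, 211]
  GruIII (ACTGGTG, off=5): starts [18, 115, 158, 175] → cuts [23, 120, 163, 180]
  PtaV (AGTCTGGC, off=5): starts [7, 25, 41, 56, 71, 90, 129, 148, 187, 199, 216] → cuts [12, 30, 46, 61, 76, 95, 134, 153, 192, 204, 221]

All cut coordinates (distinct, sorted): [2, 12, 23, 30, 46, 53, 61, 76, 95, 99, 120, 134, 144, 153, 163, 168, 180, 192, 204, 211, 221]

Fragments:
  [0,2): 2 bp
  [2,12): 10 bp
  [12,23): 11 bp
  [23,30): 7 bp
  [30,46): 16 bp
  [46,53): 7 bp
  [53,61): 8 bp
  [61,76): 15 bp
  [76,95): 19 bp
  [95,99): 4 bp
  [99,120): 21 bp
  [120,134): 14 bp
  [134,144): 10 bp
  [144,153): 9 bp
  [153,163): 10 bp
  [163,168): 5 bp
  [168,180): 12 bp
  [180,192): 12 bp
  [192,204): 12 bp
  [204,211): 7 bp
  [211,221): 10 bp
  [221,228): 7 bp

[2,4,5,7,7,7,7,8,9,10,10,10,10,11,12,12,12,14,15,16,19,21]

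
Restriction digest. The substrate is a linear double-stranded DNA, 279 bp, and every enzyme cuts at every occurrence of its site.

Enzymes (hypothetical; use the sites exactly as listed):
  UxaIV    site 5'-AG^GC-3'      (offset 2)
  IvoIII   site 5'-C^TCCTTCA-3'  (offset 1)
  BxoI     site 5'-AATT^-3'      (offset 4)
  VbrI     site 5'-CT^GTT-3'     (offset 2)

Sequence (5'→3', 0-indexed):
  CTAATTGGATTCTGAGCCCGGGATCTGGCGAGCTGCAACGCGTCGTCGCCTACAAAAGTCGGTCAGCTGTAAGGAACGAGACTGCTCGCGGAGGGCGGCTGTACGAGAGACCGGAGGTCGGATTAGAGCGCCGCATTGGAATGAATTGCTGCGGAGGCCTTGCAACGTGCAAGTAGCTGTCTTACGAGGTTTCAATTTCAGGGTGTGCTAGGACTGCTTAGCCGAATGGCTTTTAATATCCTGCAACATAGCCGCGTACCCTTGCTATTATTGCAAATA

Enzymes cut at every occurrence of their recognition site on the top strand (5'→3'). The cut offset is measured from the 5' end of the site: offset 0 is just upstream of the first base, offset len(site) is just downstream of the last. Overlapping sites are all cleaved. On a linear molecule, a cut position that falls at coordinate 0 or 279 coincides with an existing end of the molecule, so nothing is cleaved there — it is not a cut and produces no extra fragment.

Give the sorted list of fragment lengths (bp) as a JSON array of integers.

[6,9,41,82,141]

Scan for sites:
  UxaIV (AGGC, off=2): starts [154] → cuts [156]
  IvoIII (CTCCTTCA, off=1): no sites
  BxoI (AATT, off=4): starts [2, 143, 193] → cuts [6, 147, 197]
  VbrI (CTGTT, off=2): no sites

Pooled cuts: [6, 147, 156, 197]

Fragment lengths:
  [0,6): 6 bp
  [6,147): 141 bp
  [147,156): 9 bp
  [156,197): 41 bp
  [197,279): 82 bp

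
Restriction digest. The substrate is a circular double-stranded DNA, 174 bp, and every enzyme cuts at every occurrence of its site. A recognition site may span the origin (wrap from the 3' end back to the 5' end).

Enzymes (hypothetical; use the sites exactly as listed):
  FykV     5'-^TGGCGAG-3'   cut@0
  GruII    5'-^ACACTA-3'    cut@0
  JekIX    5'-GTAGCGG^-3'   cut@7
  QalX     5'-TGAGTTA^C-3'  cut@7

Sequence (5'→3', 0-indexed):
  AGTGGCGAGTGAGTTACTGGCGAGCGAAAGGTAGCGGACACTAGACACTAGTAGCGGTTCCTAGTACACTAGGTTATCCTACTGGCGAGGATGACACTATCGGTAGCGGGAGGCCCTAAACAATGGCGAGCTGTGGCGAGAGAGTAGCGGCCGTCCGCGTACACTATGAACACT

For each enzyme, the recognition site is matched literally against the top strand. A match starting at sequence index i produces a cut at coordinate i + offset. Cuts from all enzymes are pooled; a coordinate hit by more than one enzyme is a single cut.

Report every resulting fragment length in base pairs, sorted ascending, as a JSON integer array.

[1,7,7,8,9,10,10,11,13,14,14,16,17,17,20]

Per-enzyme occurrences:
  FykV TGGCGAG/0: at [2, 17, 82, 123, 133] ⇒ [2, 17, 82, 123, 133]
  GruII ACACTA/0: at [37, 44, 65, 93, 160, 169] ⇒ [37, 44, 65, 93, 160, 169]
  JekIX GTAGCGG/7: at [30, 50, 102, 143] ⇒ [37, 57, 109, 150]
  QalX TGAGTTAC/7: at [9] ⇒ [16]

All cut coordinates (distinct, sorted): [2, 16, 17, 37, 44, 57, 65, 82, 93, 109, 123, 133, 150, 160, 169]

Fragments:
  2→16: 14 bp
  16→17: 1 bp
  17→37: 20 bp
  37→44: 7 bp
  44→57: 13 bp
  57→65: 8 bp
  65→82: 17 bp
  82→93: 11 bp
  93→109: 16 bp
  109→123: 14 bp
  123→133: 10 bp
  133→150: 17 bp
  150→160: 10 bp
  160→169: 9 bp
  169→2 (wrap): 174-169+2 = 7 bp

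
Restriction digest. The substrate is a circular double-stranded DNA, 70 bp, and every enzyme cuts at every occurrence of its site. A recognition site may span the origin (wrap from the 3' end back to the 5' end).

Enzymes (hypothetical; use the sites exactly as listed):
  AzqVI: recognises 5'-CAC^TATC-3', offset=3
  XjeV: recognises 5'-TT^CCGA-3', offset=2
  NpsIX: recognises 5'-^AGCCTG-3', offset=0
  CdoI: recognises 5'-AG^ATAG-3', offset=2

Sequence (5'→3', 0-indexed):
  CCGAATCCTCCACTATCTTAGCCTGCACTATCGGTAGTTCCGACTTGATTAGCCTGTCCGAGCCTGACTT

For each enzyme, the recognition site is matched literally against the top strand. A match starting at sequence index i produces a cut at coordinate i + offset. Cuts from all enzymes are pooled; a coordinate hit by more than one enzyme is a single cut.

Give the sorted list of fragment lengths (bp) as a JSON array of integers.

[6,9,10,10,11,11,13]

Per-enzyme occurrences:
  AzqVI CACTATC/3: at [10, 25] ⇒ [13, 28]
  XjeV TTCCGA/2: at [37, 68] ⇒ [0, 39]
  NpsIX AGCCTG/0: at [19, 50, 60] ⇒ [19, 50, 60]
  CdoI (AGATAG, off=2): no sites

Pooled cuts: [0, 13, 19, 28, 39, 50, 60]

Fragments:
  0→13: 13 bp
  13→19: 6 bp
  19→28: 9 bp
  28→39: 11 bp
  39→50: 11 bp
  50→60: 10 bp
  60→0 (wrap): 70-60+0 = 10 bp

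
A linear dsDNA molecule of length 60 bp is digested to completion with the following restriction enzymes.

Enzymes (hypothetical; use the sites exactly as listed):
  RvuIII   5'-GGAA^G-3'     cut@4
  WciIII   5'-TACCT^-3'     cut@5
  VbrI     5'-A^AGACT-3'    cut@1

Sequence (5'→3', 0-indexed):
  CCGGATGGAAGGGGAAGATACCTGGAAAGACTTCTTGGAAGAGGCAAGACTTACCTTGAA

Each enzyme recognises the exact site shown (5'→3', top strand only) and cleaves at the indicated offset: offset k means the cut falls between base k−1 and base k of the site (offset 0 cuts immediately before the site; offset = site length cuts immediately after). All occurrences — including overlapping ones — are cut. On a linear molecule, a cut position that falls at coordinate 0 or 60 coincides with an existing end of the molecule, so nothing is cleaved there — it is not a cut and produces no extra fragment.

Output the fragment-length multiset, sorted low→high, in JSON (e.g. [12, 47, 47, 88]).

Site scan:
  RvuIII (GGAAG, off=4): starts [6, 12, 36] → cuts [10, 16, 40]
  WciIII (TACCT, off=5): starts [18, 51] → cuts [23, 56]
  VbrI (AAGACT, off=1): starts [26, 45] → cuts [27, 46]

All cut coordinates (distinct, sorted): [10, 16, 23, 27, 40, 46, 56]

Fragment lengths:
  [0,10): 10 bp
  [10,16): 6 bp
  [16,23): 7 bp
  [23,27): 4 bp
  [27,40): 13 bp
  [40,46): 6 bp
  [46,56): 10 bp
  [56,60): 4 bp

[4,4,6,6,7,10,10,13]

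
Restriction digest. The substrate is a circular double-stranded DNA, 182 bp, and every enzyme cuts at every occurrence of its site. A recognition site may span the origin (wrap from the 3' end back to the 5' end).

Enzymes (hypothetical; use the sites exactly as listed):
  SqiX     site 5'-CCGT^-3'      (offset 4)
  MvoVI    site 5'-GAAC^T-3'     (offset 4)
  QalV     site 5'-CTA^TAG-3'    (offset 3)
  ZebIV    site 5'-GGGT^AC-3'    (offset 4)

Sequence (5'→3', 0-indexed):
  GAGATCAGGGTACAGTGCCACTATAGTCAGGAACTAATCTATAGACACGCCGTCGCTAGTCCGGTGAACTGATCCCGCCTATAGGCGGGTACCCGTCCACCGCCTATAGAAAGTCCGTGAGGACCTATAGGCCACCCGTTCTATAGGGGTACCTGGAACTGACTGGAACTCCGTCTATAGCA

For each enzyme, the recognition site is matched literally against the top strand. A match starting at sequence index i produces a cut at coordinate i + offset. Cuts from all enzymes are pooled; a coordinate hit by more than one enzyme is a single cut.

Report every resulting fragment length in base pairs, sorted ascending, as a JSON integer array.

Per-enzyme occurrences:
  SqiX (CCGT, off=4): starts [49, 92, 114, 135, 170] → cuts [53, 96, 118, 139, 174]
  MvoVI (GAACT, off=4): starts [30, 65, 155, 165] → cuts [34, 69, 159, 169]
  QalV (CTATAG, off=3): starts [20, 38, 78, 103, 124, 140, 174] → cuts [23, 41, 81, 106, 127, 143, 177]
  ZebIV (GGGTAC, off=4): starts [7, 86, 146] → cuts [11, 90, 150]

All cut coordinates (distinct, sorted): [11, 23, 34, 41, 53, 69, 81, 90, 96, 106, 118, 127, 139, 143, 150, 159, 169, 174, 177]

Fragment lengths:
  11→23: 12 bp
  23→34: 11 bp
  34→41: 7 bp
  41→53: 12 bp
  53→69: 16 bp
  69→81: 12 bp
  81→90: 9 bp
  90→96: 6 bp
  96→106: 10 bp
  106→118: 12 bp
  118→127: 9 bp
  127→139: 12 bp
  139→143: 4 bp
  143→150: 7 bp
  150→159: 9 bp
  159→169: 10 bp
  169→174: 5 bp
  174→177: 3 bp
  177→11 (wrap): 182-177+11 = 16 bp

[3,4,5,6,7,7,9,9,9,10,10,11,12,12,12,12,12,16,16]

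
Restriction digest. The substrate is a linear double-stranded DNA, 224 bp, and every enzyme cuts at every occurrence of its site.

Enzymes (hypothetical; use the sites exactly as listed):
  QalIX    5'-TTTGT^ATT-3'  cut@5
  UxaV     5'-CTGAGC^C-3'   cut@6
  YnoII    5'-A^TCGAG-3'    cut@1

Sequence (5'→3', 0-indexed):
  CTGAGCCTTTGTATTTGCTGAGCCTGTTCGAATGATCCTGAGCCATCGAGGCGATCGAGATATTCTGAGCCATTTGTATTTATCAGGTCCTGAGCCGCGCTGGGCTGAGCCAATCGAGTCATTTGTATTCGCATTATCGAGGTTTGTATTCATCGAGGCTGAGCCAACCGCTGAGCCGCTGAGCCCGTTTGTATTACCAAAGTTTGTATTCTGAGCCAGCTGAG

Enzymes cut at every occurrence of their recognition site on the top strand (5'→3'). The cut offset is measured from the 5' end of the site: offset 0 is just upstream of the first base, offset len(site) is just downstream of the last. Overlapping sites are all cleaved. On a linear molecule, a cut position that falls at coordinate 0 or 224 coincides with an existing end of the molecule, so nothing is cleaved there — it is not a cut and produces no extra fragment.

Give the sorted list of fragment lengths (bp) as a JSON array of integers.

Per-enzyme occurrences:
  QalIX (TTTGTATT, off=5): starts [7, 72, 121, 142, 187, 202] → cuts [12, 77, 126, 147, 192, 207]
  UxaV (CTGAGCC, off=6): starts [0, 17, 37, 64, 89, 104, 158, 170, 178, 210] → cuts [6, 23, 43, 70, 95, 110, 164, 176, 184, 216]
  YnoII (ATCGAG, off=1): starts [44, 53, 112, 135, 151] → cuts [45, 54, 113, 136, 152]

All cut coordinates (distinct, sorted): [6, 12, 23, 43, 45, 54, 70, 77, 95, 110, 113, 126, 136, 147, 152, 164, 176, 184, 192, 207, 216]

Fragment lengths:
  [0,6): 6 bp
  [6,12): 6 bp
  [12,23): 11 bp
  [23,43): 20 bp
  [43,45): 2 bp
  [45,54): 9 bp
  [54,70): 16 bp
  [70,77): 7 bp
  [77,95): 18 bp
  [95,110): 15 bp
  [110,113): 3 bp
  [113,126): 13 bp
  [126,136): 10 bp
  [136,147): 11 bp
  [147,152): 5 bp
  [152,164): 12 bp
  [164,176): 12 bp
  [176,184): 8 bp
  [184,192): 8 bp
  [192,207): 15 bp
  [207,216): 9 bp
  [216,224): 8 bp

[2,3,5,6,6,7,8,8,8,9,9,10,11,11,12,12,13,15,15,16,18,20]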